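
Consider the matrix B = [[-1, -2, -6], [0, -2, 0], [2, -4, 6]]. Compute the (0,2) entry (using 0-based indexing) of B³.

Characteristic polynomial: t^3 - 3t^2 - 4t + 12 = (t - 3)(t - 2)(t + 2), so the eigenvalues are -2, 2, 3.
t=2: eigenvector (-2, 0, 1).
t=-2: eigenvector (2, 1, 0).
t=3: eigenvector (-3, 0, 2).
P = [[-2, 2, -3], [0, 1, 0], [1, 0, 2]], D = diag(2, -2, 3), P⁻¹ = [[-2, 4, -3], [0, 1, 0], [1, -2, 2]].
B³ = P·diag(8, -8, 27)·P⁻¹ = [[-49, 82, -114], [0, -8, 0], [38, -76, 84]].
The requested entry is -114.

-114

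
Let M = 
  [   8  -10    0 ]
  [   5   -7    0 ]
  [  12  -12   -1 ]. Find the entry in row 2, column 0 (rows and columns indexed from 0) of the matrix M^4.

Characteristic polynomial: t^3 - 7t - 6 = (t - 3)(t + 1)(t + 2), so the eigenvalues are -2, -1, 3.
t=3: eigenvector (2, 1, 3).
t=-2: eigenvector (1, 1, 0).
t=-1: eigenvector (0, 0, 1).
P = [[2, 1, 0], [1, 1, 0], [3, 0, 1]], D = diag(3, -2, -1), P⁻¹ = [[1, -1, 0], [-1, 2, 0], [-3, 3, 1]].
M⁴ = P·diag(81, 16, 1)·P⁻¹ = [[146, -130, 0], [65, -49, 0], [240, -240, 1]].
The requested entry is 240.

240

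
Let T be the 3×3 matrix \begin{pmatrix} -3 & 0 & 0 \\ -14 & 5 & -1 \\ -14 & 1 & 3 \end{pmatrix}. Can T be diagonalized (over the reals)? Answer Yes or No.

No

Characteristic polynomial: p(r) = r^3 - 5r^2 - 8r + 48 = (r - 4)^2(r + 3).
r = 4 has algebraic multiplicity 2; rank(T − 4I) = 2, so geometric multiplicity = 1.
Geometric multiplicity < algebraic multiplicity, so T is not diagonalizable.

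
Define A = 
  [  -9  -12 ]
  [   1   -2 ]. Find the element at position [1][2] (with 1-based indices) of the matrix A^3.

-1092

Characteristic polynomial: r^2 + 11r + 30 = (r + 5)(r + 6), so the eigenvalues are -6, -5.
r=-6: eigenvector (4, -1).
r=-5: eigenvector (-3, 1).
P = [[4, -3], [-1, 1]], D = diag(-6, -5), P⁻¹ = [[1, 3], [1, 4]].
A³ = P·diag(-216, -125)·P⁻¹ = [[-489, -1092], [91, 148]].
The requested entry is -1092.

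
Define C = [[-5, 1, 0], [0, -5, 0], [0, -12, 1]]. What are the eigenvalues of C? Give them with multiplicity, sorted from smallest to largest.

Characteristic polynomial: p(μ) = μ^3 + 9μ^2 + 15μ - 25 = (μ - 1)(μ + 5)^2.
Roots (with multiplicity): -5, -5, 1.

-5, -5, 1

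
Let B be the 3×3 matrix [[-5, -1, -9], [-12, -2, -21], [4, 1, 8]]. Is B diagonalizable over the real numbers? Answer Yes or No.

Characteristic polynomial: p(r) = r^3 - r^2 - r + 1 = (r - 1)^2(r + 1).
r = 1 has algebraic multiplicity 2; rank(B − 1I) = 2, so geometric multiplicity = 1.
Geometric multiplicity < algebraic multiplicity, so B is not diagonalizable.

No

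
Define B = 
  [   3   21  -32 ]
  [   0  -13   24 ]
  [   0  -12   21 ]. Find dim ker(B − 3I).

B − 3I = [[0, 21, -32], [0, -16, 24], [0, -12, 18]].
This matrix has rank 2, so its null space has dimension 3 − 2 = 1.

1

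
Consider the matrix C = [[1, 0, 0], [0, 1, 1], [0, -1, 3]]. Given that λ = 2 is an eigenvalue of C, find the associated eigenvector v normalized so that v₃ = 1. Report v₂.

1

C − 2I = [[-1, 0, 0], [0, -1, 1], [0, -1, 1]].
Solving (C − 2I)v = 0 gives the eigenspace spanned by (0, 1, 1).
With v₃ = 1, v = (0, 1, 1), so v₂ = 1.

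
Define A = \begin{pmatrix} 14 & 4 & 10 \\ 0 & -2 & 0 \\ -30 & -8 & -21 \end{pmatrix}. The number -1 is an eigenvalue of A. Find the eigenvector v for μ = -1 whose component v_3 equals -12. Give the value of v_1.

A + 1I = [[15, 4, 10], [0, -1, 0], [-30, -8, -20]].
Solving (A + 1I)v = 0 gives the eigenspace spanned by (8, 0, -12).
With v_3 = -12, v = (8, 0, -12), so v_1 = 8.

8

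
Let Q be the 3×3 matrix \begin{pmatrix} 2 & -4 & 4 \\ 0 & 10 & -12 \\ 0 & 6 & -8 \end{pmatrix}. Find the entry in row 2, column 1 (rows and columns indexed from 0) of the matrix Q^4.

240

Characteristic polynomial: t^3 - 4t^2 - 4t + 16 = (t - 4)(t - 2)(t + 2), so the eigenvalues are -2, 2, 4.
t=2: eigenvector (1, 0, 0).
t=-2: eigenvector (0, -1, -1).
t=4: eigenvector (-2, 2, 1).
P = [[1, 0, -2], [0, -1, 2], [0, -1, 1]], D = diag(2, -2, 4), P⁻¹ = [[1, 2, -2], [0, 1, -2], [0, 1, -1]].
Q⁴ = P·diag(16, 16, 256)·P⁻¹ = [[16, -480, 480], [0, 496, -480], [0, 240, -224]].
The requested entry is 240.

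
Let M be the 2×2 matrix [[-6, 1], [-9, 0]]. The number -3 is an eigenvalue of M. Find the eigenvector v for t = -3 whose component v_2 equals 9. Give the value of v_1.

M + 3I = [[-3, 1], [-9, 3]].
Solving (M + 3I)v = 0 gives the eigenspace spanned by (3, 9).
With v_2 = 9, v = (3, 9), so v_1 = 3.

3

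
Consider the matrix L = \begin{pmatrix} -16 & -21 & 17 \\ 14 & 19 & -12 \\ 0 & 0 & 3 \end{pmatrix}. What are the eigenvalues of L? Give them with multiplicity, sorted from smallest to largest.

Characteristic polynomial: p(μ) = μ^3 - 6μ^2 - μ + 30 = (μ - 5)(μ - 3)(μ + 2).
Roots (with multiplicity): -2, 3, 5.

-2, 3, 5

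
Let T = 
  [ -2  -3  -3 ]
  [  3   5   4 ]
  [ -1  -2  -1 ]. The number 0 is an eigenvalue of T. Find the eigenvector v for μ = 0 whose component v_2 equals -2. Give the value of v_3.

-2

T = [[-2, -3, -3], [3, 5, 4], [-1, -2, -1]].
Solving (T)v = 0 gives the eigenspace spanned by (6, -2, -2).
With v_2 = -2, v = (6, -2, -2), so v_3 = -2.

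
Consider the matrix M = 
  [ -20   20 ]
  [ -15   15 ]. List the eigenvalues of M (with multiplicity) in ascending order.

-5, 0

Characteristic polynomial: p(μ) = μ^2 + 5μ = μ(μ + 5).
Roots (with multiplicity): -5, 0.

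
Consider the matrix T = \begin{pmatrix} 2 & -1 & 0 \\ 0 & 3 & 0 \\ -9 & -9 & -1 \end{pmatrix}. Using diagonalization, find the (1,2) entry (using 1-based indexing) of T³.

-19

Characteristic polynomial: μ^3 - 4μ^2 + μ + 6 = (μ - 3)(μ - 2)(μ + 1), so the eigenvalues are -1, 2, 3.
μ=2: eigenvector (1, 0, -3).
μ=-1: eigenvector (0, 0, 1).
μ=3: eigenvector (-1, 1, 0).
P = [[1, 0, -1], [0, 0, 1], [-3, 1, 0]], D = diag(2, -1, 3), P⁻¹ = [[1, 1, 0], [3, 3, 1], [0, 1, 0]].
T³ = P·diag(8, -1, 27)·P⁻¹ = [[8, -19, 0], [0, 27, 0], [-27, -27, -1]].
The requested entry is -19.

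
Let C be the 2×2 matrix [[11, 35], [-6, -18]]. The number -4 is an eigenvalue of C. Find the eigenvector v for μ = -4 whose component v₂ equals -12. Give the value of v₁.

28

C + 4I = [[15, 35], [-6, -14]].
Solving (C + 4I)v = 0 gives the eigenspace spanned by (28, -12).
With v₂ = -12, v = (28, -12), so v₁ = 28.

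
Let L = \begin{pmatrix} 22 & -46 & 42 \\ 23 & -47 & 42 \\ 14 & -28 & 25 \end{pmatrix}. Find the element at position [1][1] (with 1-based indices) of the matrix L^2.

Characteristic polynomial: s^3 - 13s - 12 = (s - 4)(s + 1)(s + 3), so the eigenvalues are -3, -1, 4.
s=4: eigenvector (-3, -3, -2).
s=-3: eigenvector (2, 2, 1).
s=-1: eigenvector (-2, -1, 0).
P = [[-3, 2, -2], [-3, 2, -1], [-2, 1, 0]], D = diag(4, -3, -1), P⁻¹ = [[-1, 2, -2], [-2, 4, -3], [-1, 1, 0]].
L² = P·diag(16, 9, 1)·P⁻¹ = [[14, -26, 42], [13, -25, 42], [14, -28, 37]].
The requested entry is 14.

14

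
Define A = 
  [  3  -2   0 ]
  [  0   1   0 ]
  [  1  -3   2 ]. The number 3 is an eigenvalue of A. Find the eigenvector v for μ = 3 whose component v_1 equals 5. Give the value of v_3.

A − 3I = [[0, -2, 0], [0, -2, 0], [1, -3, -1]].
Solving (A − 3I)v = 0 gives the eigenspace spanned by (5, 0, 5).
With v_1 = 5, v = (5, 0, 5), so v_3 = 5.

5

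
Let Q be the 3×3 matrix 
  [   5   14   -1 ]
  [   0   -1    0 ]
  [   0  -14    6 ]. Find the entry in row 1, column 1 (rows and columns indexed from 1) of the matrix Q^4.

625

Characteristic polynomial: μ^3 - 10μ^2 + 19μ + 30 = (μ - 6)(μ - 5)(μ + 1), so the eigenvalues are -1, 5, 6.
μ=6: eigenvector (1, 0, -1).
μ=-1: eigenvector (-2, 1, 2).
μ=5: eigenvector (1, 0, 0).
P = [[1, -2, 1], [0, 1, 0], [-1, 2, 0]], D = diag(6, -1, 5), P⁻¹ = [[0, 2, -1], [0, 1, 0], [1, 0, 1]].
Q⁴ = P·diag(1296, 1, 625)·P⁻¹ = [[625, 2590, -671], [0, 1, 0], [0, -2590, 1296]].
The requested entry is 625.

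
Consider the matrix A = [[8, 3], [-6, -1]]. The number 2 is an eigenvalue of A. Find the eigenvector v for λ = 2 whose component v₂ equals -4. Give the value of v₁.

2

A − 2I = [[6, 3], [-6, -3]].
Solving (A − 2I)v = 0 gives the eigenspace spanned by (2, -4).
With v₂ = -4, v = (2, -4), so v₁ = 2.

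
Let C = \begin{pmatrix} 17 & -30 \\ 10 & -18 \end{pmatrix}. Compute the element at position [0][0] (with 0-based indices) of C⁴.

-179

Characteristic polynomial: t^2 + t - 6 = (t - 2)(t + 3), so the eigenvalues are -3, 2.
t=2: eigenvector (2, 1).
t=-3: eigenvector (-3, -2).
P = [[2, -3], [1, -2]], D = diag(2, -3), P⁻¹ = [[2, -3], [1, -2]].
C⁴ = P·diag(16, 81)·P⁻¹ = [[-179, 390], [-130, 276]].
The requested entry is -179.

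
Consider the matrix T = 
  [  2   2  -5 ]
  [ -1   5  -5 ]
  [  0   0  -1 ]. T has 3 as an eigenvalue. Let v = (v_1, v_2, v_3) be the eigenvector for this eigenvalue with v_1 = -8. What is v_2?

-4

T − 3I = [[-1, 2, -5], [-1, 2, -5], [0, 0, -4]].
Solving (T − 3I)v = 0 gives the eigenspace spanned by (-8, -4, 0).
With v_1 = -8, v = (-8, -4, 0), so v_2 = -4.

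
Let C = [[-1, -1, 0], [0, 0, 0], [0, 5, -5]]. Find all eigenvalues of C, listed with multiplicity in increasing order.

Characteristic polynomial: p(μ) = μ^3 + 6μ^2 + 5μ = μ(μ + 1)(μ + 5).
Roots (with multiplicity): -5, -1, 0.

-5, -1, 0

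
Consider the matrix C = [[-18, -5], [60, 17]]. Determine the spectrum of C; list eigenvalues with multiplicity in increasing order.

Characteristic polynomial: p(r) = r^2 + r - 6 = (r - 2)(r + 3).
Roots (with multiplicity): -3, 2.

-3, 2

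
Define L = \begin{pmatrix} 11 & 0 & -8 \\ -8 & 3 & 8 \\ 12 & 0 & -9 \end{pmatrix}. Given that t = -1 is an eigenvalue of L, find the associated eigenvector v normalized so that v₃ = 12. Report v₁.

L + 1I = [[12, 0, -8], [-8, 4, 8], [12, 0, -8]].
Solving (L + 1I)v = 0 gives the eigenspace spanned by (8, -8, 12).
With v₃ = 12, v = (8, -8, 12), so v₁ = 8.

8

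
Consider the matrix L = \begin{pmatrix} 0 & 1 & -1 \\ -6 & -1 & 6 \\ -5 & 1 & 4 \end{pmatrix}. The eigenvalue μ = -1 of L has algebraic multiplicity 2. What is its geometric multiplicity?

L + 1I = [[1, 1, -1], [-6, 0, 6], [-5, 1, 5]].
This matrix has rank 2, so its null space has dimension 3 − 2 = 1.

1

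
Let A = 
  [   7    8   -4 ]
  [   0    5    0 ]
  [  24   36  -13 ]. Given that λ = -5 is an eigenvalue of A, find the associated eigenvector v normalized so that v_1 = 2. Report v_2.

0

A + 5I = [[12, 8, -4], [0, 10, 0], [24, 36, -8]].
Solving (A + 5I)v = 0 gives the eigenspace spanned by (2, 0, 6).
With v_1 = 2, v = (2, 0, 6), so v_2 = 0.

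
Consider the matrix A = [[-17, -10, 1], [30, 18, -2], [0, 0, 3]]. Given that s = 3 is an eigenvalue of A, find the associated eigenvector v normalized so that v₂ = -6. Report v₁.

A − 3I = [[-20, -10, 1], [30, 15, -2], [0, 0, 0]].
Solving (A − 3I)v = 0 gives the eigenspace spanned by (3, -6, 0).
With v₂ = -6, v = (3, -6, 0), so v₁ = 3.

3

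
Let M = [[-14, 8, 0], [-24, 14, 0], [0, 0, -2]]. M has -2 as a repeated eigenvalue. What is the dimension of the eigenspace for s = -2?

2

M + 2I = [[-12, 8, 0], [-24, 16, 0], [0, 0, 0]].
This matrix has rank 1, so its null space has dimension 3 − 1 = 2.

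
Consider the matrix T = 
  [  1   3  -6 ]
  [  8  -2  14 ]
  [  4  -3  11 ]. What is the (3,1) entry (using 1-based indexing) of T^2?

24

Characteristic polynomial: r^3 - 10r^2 + 29r - 20 = (r - 5)(r - 4)(r - 1), so the eigenvalues are 1, 4, 5.
r=1: eigenvector (1, -2, -1).
r=5: eigenvector (0, 2, 1).
r=4: eigenvector (1, -1, -1).
P = [[1, 0, 1], [-2, 2, -1], [-1, 1, -1]], D = diag(1, 5, 4), P⁻¹ = [[1, -1, 2], [1, 0, 1], [0, 1, -2]].
T² = P·diag(1, 25, 16)·P⁻¹ = [[1, 15, -30], [48, -14, 78], [24, -15, 55]].
The requested entry is 24.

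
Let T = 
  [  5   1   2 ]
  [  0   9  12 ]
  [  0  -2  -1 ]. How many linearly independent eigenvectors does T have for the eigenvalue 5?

1

T − 5I = [[0, 1, 2], [0, 4, 12], [0, -2, -6]].
This matrix has rank 2, so its null space has dimension 3 − 2 = 1.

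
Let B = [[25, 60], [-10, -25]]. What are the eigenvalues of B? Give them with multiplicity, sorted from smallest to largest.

-5, 5

Characteristic polynomial: p(μ) = μ^2 - 25 = (μ - 5)(μ + 5).
Roots (with multiplicity): -5, 5.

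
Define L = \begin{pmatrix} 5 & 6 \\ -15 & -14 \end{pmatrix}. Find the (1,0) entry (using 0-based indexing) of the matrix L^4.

Characteristic polynomial: r^2 + 9r + 20 = (r + 4)(r + 5), so the eigenvalues are -5, -4.
r=-4: eigenvector (-2, 3).
r=-5: eigenvector (-3, 5).
P = [[-2, -3], [3, 5]], D = diag(-4, -5), P⁻¹ = [[-5, -3], [3, 2]].
L⁴ = P·diag(256, 625)·P⁻¹ = [[-3065, -2214], [5535, 3946]].
The requested entry is 5535.

5535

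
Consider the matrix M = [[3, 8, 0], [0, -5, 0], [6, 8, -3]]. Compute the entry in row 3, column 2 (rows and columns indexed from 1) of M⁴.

-544

Characteristic polynomial: μ^3 + 5μ^2 - 9μ - 45 = (μ - 3)(μ + 3)(μ + 5), so the eigenvalues are -5, -3, 3.
μ=-3: eigenvector (0, 0, 1).
μ=-5: eigenvector (-1, 1, -1).
μ=3: eigenvector (1, 0, 1).
P = [[0, -1, 1], [0, 1, 0], [1, -1, 1]], D = diag(-3, -5, 3), P⁻¹ = [[-1, 0, 1], [0, 1, 0], [1, 1, 0]].
M⁴ = P·diag(81, 625, 81)·P⁻¹ = [[81, -544, 0], [0, 625, 0], [0, -544, 81]].
The requested entry is -544.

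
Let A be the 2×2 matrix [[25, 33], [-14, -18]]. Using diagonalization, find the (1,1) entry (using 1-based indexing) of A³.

841

Characteristic polynomial: t^2 - 7t + 12 = (t - 4)(t - 3), so the eigenvalues are 3, 4.
t=4: eigenvector (-11, 7).
t=3: eigenvector (-3, 2).
P = [[-11, -3], [7, 2]], D = diag(4, 3), P⁻¹ = [[-2, -3], [7, 11]].
A³ = P·diag(64, 27)·P⁻¹ = [[841, 1221], [-518, -750]].
The requested entry is 841.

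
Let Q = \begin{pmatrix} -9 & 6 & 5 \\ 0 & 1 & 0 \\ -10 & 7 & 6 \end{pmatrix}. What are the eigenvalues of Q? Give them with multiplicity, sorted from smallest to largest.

-4, 1, 1

Characteristic polynomial: p(t) = t^3 + 2t^2 - 7t + 4 = (t - 1)^2(t + 4).
Roots (with multiplicity): -4, 1, 1.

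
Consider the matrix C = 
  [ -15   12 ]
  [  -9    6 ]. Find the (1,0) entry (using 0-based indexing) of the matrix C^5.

Characteristic polynomial: λ^2 + 9λ + 18 = (λ + 3)(λ + 6), so the eigenvalues are -6, -3.
λ=-6: eigenvector (4, 3).
λ=-3: eigenvector (1, 1).
P = [[4, 1], [3, 1]], D = diag(-6, -3), P⁻¹ = [[1, -1], [-3, 4]].
C⁵ = P·diag(-7776, -243)·P⁻¹ = [[-30375, 30132], [-22599, 22356]].
The requested entry is -22599.

-22599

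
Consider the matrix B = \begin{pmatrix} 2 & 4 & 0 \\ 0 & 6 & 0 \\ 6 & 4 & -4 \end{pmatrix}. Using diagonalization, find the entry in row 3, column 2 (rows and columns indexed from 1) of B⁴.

Characteristic polynomial: r^3 - 4r^2 - 20r + 48 = (r - 6)(r - 2)(r + 4), so the eigenvalues are -4, 2, 6.
r=-4: eigenvector (0, 0, -1).
r=6: eigenvector (1, 1, 1).
r=2: eigenvector (1, 0, 1).
P = [[0, 1, 1], [0, 1, 0], [-1, 1, 1]], D = diag(-4, 6, 2), P⁻¹ = [[1, 0, -1], [0, 1, 0], [1, -1, 0]].
B⁴ = P·diag(256, 1296, 16)·P⁻¹ = [[16, 1280, 0], [0, 1296, 0], [-240, 1280, 256]].
The requested entry is 1280.

1280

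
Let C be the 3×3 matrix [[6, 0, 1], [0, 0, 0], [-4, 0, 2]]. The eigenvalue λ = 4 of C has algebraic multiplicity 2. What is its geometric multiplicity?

1

C − 4I = [[2, 0, 1], [0, -4, 0], [-4, 0, -2]].
This matrix has rank 2, so its null space has dimension 3 − 2 = 1.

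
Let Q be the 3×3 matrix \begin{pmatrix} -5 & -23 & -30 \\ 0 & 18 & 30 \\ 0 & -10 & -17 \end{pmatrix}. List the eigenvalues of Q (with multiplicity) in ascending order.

Characteristic polynomial: p(s) = s^3 + 4s^2 - 11s - 30 = (s - 3)(s + 2)(s + 5).
Roots (with multiplicity): -5, -2, 3.

-5, -2, 3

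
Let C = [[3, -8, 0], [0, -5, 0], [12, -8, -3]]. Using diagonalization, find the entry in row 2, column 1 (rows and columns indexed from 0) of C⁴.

Characteristic polynomial: μ^3 + 5μ^2 - 9μ - 45 = (μ - 3)(μ + 3)(μ + 5), so the eigenvalues are -5, -3, 3.
μ=-3: eigenvector (0, 0, 1).
μ=-5: eigenvector (1, 1, -2).
μ=3: eigenvector (1, 0, 2).
P = [[0, 1, 1], [0, 1, 0], [1, -2, 2]], D = diag(-3, -5, 3), P⁻¹ = [[-2, 4, 1], [0, 1, 0], [1, -1, 0]].
C⁴ = P·diag(81, 625, 81)·P⁻¹ = [[81, 544, 0], [0, 625, 0], [0, -1088, 81]].
The requested entry is -1088.

-1088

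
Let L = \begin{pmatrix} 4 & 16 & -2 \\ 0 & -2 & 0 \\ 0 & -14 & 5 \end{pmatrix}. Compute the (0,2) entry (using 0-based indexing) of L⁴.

-738

Characteristic polynomial: μ^3 - 7μ^2 + 2μ + 40 = (μ - 5)(μ - 4)(μ + 2), so the eigenvalues are -2, 4, 5.
μ=5: eigenvector (-2, 0, 1).
μ=-2: eigenvector (-2, 1, 2).
μ=4: eigenvector (1, 0, 0).
P = [[-2, -2, 1], [0, 1, 0], [1, 2, 0]], D = diag(5, -2, 4), P⁻¹ = [[0, -2, 1], [0, 1, 0], [1, -2, 2]].
L⁴ = P·diag(625, 16, 256)·P⁻¹ = [[256, 1956, -738], [0, 16, 0], [0, -1218, 625]].
The requested entry is -738.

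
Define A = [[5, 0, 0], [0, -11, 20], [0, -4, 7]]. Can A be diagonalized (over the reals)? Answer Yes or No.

Yes

Characteristic polynomial: p(λ) = λ^3 - λ^2 - 17λ - 15 = (λ - 5)(λ + 1)(λ + 3).
All 3 eigenvalues are distinct, so A is diagonalizable.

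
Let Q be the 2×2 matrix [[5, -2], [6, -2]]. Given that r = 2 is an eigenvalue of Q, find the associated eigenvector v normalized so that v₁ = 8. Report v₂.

Q − 2I = [[3, -2], [6, -4]].
Solving (Q − 2I)v = 0 gives the eigenspace spanned by (8, 12).
With v₁ = 8, v = (8, 12), so v₂ = 12.

12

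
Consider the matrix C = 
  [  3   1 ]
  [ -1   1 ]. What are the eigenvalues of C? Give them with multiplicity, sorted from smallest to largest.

2, 2

Characteristic polynomial: p(s) = s^2 - 4s + 4 = (s - 2)^2.
Roots (with multiplicity): 2, 2.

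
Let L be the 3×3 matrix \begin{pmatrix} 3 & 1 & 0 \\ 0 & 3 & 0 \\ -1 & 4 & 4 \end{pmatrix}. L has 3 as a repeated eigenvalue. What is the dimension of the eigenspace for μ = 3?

1

L − 3I = [[0, 1, 0], [0, 0, 0], [-1, 4, 1]].
This matrix has rank 2, so its null space has dimension 3 − 2 = 1.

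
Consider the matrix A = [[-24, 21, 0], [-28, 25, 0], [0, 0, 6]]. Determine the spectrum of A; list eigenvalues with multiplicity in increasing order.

-3, 4, 6

Characteristic polynomial: p(s) = s^3 - 7s^2 - 6s + 72 = (s - 6)(s - 4)(s + 3).
Roots (with multiplicity): -3, 4, 6.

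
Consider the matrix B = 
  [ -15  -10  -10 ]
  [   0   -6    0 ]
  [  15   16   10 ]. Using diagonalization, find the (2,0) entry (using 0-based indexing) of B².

Characteristic polynomial: s^3 + 11s^2 + 30s = s(s + 5)(s + 6), so the eigenvalues are -6, -5, 0.
s=-5: eigenvector (1, 0, -1).
s=-6: eigenvector (0, 1, -1).
s=0: eigenvector (-2, 0, 3).
P = [[1, 0, -2], [0, 1, 0], [-1, -1, 3]], D = diag(-5, -6, 0), P⁻¹ = [[3, 2, 2], [0, 1, 0], [1, 1, 1]].
B² = P·diag(25, 36, 0)·P⁻¹ = [[75, 50, 50], [0, 36, 0], [-75, -86, -50]].
The requested entry is -75.

-75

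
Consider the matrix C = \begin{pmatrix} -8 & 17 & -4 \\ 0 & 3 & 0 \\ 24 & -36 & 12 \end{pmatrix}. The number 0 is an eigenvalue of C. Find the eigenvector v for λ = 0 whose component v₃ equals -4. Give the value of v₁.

2

C = [[-8, 17, -4], [0, 3, 0], [24, -36, 12]].
Solving (C)v = 0 gives the eigenspace spanned by (2, 0, -4).
With v₃ = -4, v = (2, 0, -4), so v₁ = 2.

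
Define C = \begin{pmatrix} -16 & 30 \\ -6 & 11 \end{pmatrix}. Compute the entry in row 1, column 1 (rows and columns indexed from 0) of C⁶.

Characteristic polynomial: s^2 + 5s + 4 = (s + 1)(s + 4), so the eigenvalues are -4, -1.
s=-4: eigenvector (5, 2).
s=-1: eigenvector (2, 1).
P = [[5, 2], [2, 1]], D = diag(-4, -1), P⁻¹ = [[1, -2], [-2, 5]].
C⁶ = P·diag(4096, 1)·P⁻¹ = [[20476, -40950], [8190, -16379]].
The requested entry is -16379.

-16379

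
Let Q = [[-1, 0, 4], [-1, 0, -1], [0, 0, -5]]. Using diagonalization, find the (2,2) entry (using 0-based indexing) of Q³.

-125

Characteristic polynomial: λ^3 + 6λ^2 + 5λ = λ(λ + 1)(λ + 5), so the eigenvalues are -5, -1, 0.
λ=-5: eigenvector (-1, 0, 1).
λ=0: eigenvector (0, 1, 0).
λ=-1: eigenvector (1, 1, 0).
P = [[-1, 0, 1], [0, 1, 1], [1, 0, 0]], D = diag(-5, 0, -1), P⁻¹ = [[0, 0, 1], [-1, 1, -1], [1, 0, 1]].
Q³ = P·diag(-125, 0, -1)·P⁻¹ = [[-1, 0, 124], [-1, 0, -1], [0, 0, -125]].
The requested entry is -125.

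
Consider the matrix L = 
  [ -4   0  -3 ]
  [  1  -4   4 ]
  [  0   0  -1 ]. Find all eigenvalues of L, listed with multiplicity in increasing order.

-4, -4, -1

Characteristic polynomial: p(s) = s^3 + 9s^2 + 24s + 16 = (s + 1)(s + 4)^2.
Roots (with multiplicity): -4, -4, -1.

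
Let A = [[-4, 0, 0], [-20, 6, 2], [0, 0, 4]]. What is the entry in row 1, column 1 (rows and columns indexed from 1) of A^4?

Characteristic polynomial: s^3 - 6s^2 - 16s + 96 = (s - 6)(s - 4)(s + 4), so the eigenvalues are -4, 4, 6.
s=-4: eigenvector (1, 2, 0).
s=6: eigenvector (0, 1, 0).
s=4: eigenvector (0, -1, 1).
P = [[1, 0, 0], [2, 1, -1], [0, 0, 1]], D = diag(-4, 6, 4), P⁻¹ = [[1, 0, 0], [-2, 1, 1], [0, 0, 1]].
A⁴ = P·diag(256, 1296, 256)·P⁻¹ = [[256, 0, 0], [-2080, 1296, 1040], [0, 0, 256]].
The requested entry is 256.

256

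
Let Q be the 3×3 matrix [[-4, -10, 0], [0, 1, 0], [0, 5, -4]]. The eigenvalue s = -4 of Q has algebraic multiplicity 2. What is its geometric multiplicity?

Q + 4I = [[0, -10, 0], [0, 5, 0], [0, 5, 0]].
This matrix has rank 1, so its null space has dimension 3 − 1 = 2.

2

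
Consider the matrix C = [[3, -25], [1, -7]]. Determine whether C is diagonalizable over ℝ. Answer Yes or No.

No

Characteristic polynomial: p(s) = s^2 + 4s + 4 = (s + 2)^2.
s = -2 has algebraic multiplicity 2; rank(C + 2I) = 1, so geometric multiplicity = 1.
Geometric multiplicity < algebraic multiplicity, so C is not diagonalizable.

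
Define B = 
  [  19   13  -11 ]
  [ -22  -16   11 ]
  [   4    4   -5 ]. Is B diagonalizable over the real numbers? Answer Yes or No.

Yes

Characteristic polynomial: p(μ) = μ^3 + 2μ^2 - 33μ - 90 = (μ - 6)(μ + 3)(μ + 5).
All 3 eigenvalues are distinct, so B is diagonalizable.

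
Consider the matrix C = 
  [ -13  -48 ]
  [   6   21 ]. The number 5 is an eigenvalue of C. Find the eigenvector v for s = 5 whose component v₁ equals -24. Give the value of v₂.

C − 5I = [[-18, -48], [6, 16]].
Solving (C − 5I)v = 0 gives the eigenspace spanned by (-24, 9).
With v₁ = -24, v = (-24, 9), so v₂ = 9.

9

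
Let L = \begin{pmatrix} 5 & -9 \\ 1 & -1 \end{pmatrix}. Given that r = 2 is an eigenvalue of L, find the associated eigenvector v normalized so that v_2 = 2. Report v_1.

6

L − 2I = [[3, -9], [1, -3]].
Solving (L − 2I)v = 0 gives the eigenspace spanned by (6, 2).
With v_2 = 2, v = (6, 2), so v_1 = 6.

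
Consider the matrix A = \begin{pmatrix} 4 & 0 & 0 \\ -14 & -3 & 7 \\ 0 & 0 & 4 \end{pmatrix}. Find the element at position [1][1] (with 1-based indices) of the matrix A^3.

64

Characteristic polynomial: r^3 - 5r^2 - 8r + 48 = (r - 4)^2(r + 3), so the eigenvalues are -3, 4, 4.
r=4: eigenvector (1, -2, 0).
r=-3: eigenvector (0, 1, 0).
r=4: eigenvector (1, -1, 1).
P = [[1, 0, 1], [-2, 1, -1], [0, 0, 1]], D = diag(4, -3, 4), P⁻¹ = [[1, 0, -1], [2, 1, -1], [0, 0, 1]].
A³ = P·diag(64, -27, 64)·P⁻¹ = [[64, 0, 0], [-182, -27, 91], [0, 0, 64]].
The requested entry is 64.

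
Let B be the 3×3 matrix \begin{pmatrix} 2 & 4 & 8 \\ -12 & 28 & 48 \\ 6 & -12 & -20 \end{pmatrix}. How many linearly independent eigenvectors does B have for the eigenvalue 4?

2

B − 4I = [[-2, 4, 8], [-12, 24, 48], [6, -12, -24]].
This matrix has rank 1, so its null space has dimension 3 − 1 = 2.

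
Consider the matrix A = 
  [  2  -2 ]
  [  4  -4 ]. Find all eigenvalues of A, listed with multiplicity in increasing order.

Characteristic polynomial: p(μ) = μ^2 + 2μ = μ(μ + 2).
Roots (with multiplicity): -2, 0.

-2, 0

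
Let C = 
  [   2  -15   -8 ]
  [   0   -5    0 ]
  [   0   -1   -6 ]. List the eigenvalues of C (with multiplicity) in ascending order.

Characteristic polynomial: p(t) = t^3 + 9t^2 + 8t - 60 = (t - 2)(t + 5)(t + 6).
Roots (with multiplicity): -6, -5, 2.

-6, -5, 2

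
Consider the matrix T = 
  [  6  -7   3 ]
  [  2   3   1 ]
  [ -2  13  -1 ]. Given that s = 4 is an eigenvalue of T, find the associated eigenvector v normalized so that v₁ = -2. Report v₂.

2

T − 4I = [[2, -7, 3], [2, -1, 1], [-2, 13, -5]].
Solving (T − 4I)v = 0 gives the eigenspace spanned by (-2, 2, 6).
With v₁ = -2, v = (-2, 2, 6), so v₂ = 2.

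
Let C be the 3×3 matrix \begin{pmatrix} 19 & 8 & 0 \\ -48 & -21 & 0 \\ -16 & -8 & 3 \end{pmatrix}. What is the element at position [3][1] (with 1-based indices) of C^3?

Characteristic polynomial: t^3 - t^2 - 21t + 45 = (t - 3)^2(t + 5), so the eigenvalues are -5, 3, 3.
t=-5: eigenvector (-1, 3, 1).
t=3: eigenvector (1, -2, -1).
t=3: eigenvector (0, 0, 1).
P = [[-1, 1, 0], [3, -2, 0], [1, -1, 1]], D = diag(-5, 3, 3), P⁻¹ = [[2, 1, 0], [3, 1, 0], [1, 0, 1]].
C³ = P·diag(-125, 27, 27)·P⁻¹ = [[331, 152, 0], [-912, -429, 0], [-304, -152, 27]].
The requested entry is -304.

-304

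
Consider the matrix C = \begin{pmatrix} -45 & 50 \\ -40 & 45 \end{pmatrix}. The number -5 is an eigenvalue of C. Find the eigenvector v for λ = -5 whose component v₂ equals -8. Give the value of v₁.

-10

C + 5I = [[-40, 50], [-40, 50]].
Solving (C + 5I)v = 0 gives the eigenspace spanned by (-10, -8).
With v₂ = -8, v = (-10, -8), so v₁ = -10.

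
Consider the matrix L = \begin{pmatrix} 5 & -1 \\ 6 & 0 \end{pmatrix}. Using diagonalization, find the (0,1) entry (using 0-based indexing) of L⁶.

Characteristic polynomial: r^2 - 5r + 6 = (r - 3)(r - 2), so the eigenvalues are 2, 3.
r=3: eigenvector (-1, -2).
r=2: eigenvector (1, 3).
P = [[-1, 1], [-2, 3]], D = diag(3, 2), P⁻¹ = [[-3, 1], [-2, 1]].
L⁶ = P·diag(729, 64)·P⁻¹ = [[2059, -665], [3990, -1266]].
The requested entry is -665.

-665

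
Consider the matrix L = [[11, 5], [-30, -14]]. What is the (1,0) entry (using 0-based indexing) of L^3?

-390

Characteristic polynomial: μ^2 + 3μ - 4 = (μ - 1)(μ + 4), so the eigenvalues are -4, 1.
μ=1: eigenvector (1, -2).
μ=-4: eigenvector (-1, 3).
P = [[1, -1], [-2, 3]], D = diag(1, -4), P⁻¹ = [[3, 1], [2, 1]].
L³ = P·diag(1, -64)·P⁻¹ = [[131, 65], [-390, -194]].
The requested entry is -390.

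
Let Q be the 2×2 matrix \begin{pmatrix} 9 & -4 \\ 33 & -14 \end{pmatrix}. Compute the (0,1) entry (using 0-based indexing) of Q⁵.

-844

Characteristic polynomial: s^2 + 5s + 6 = (s + 2)(s + 3), so the eigenvalues are -3, -2.
s=-2: eigenvector (-4, -11).
s=-3: eigenvector (1, 3).
P = [[-4, 1], [-11, 3]], D = diag(-2, -3), P⁻¹ = [[-3, 1], [-11, 4]].
Q⁵ = P·diag(-32, -243)·P⁻¹ = [[2289, -844], [6963, -2564]].
The requested entry is -844.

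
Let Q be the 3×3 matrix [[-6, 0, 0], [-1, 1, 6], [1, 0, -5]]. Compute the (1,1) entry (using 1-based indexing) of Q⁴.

Characteristic polynomial: s^3 + 10s^2 + 19s - 30 = (s - 1)(s + 5)(s + 6), so the eigenvalues are -6, -5, 1.
s=-6: eigenvector (1, 1, -1).
s=1: eigenvector (0, 1, 0).
s=-5: eigenvector (0, -1, 1).
P = [[1, 0, 0], [1, 1, -1], [-1, 0, 1]], D = diag(-6, 1, -5), P⁻¹ = [[1, 0, 0], [0, 1, 1], [1, 0, 1]].
Q⁴ = P·diag(1296, 1, 625)·P⁻¹ = [[1296, 0, 0], [671, 1, -624], [-671, 0, 625]].
The requested entry is 1296.

1296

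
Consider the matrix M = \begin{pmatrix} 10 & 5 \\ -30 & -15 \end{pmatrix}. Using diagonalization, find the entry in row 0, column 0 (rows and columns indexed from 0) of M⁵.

6250

Characteristic polynomial: t^2 + 5t = t(t + 5), so the eigenvalues are -5, 0.
t=0: eigenvector (1, -2).
t=-5: eigenvector (1, -3).
P = [[1, 1], [-2, -3]], D = diag(0, -5), P⁻¹ = [[3, 1], [-2, -1]].
M⁵ = P·diag(0, -3125)·P⁻¹ = [[6250, 3125], [-18750, -9375]].
The requested entry is 6250.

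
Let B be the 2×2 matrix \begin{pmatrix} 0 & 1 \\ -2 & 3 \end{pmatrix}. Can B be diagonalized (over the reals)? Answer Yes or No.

Yes

Characteristic polynomial: p(λ) = λ^2 - 3λ + 2 = (λ - 2)(λ - 1).
All 2 eigenvalues are distinct, so B is diagonalizable.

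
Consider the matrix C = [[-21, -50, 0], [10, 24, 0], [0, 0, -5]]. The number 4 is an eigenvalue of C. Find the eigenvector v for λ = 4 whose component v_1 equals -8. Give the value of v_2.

C − 4I = [[-25, -50, 0], [10, 20, 0], [0, 0, -9]].
Solving (C − 4I)v = 0 gives the eigenspace spanned by (-8, 4, 0).
With v_1 = -8, v = (-8, 4, 0), so v_2 = 4.

4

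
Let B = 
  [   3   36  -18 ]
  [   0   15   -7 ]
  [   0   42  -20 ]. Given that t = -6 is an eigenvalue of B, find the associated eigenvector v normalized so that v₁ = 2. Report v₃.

3

B + 6I = [[9, 36, -18], [0, 21, -7], [0, 42, -14]].
Solving (B + 6I)v = 0 gives the eigenspace spanned by (2, 1, 3).
With v₁ = 2, v = (2, 1, 3), so v₃ = 3.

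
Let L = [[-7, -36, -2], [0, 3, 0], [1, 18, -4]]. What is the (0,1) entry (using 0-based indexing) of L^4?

4860

Characteristic polynomial: t^3 + 8t^2 - 3t - 90 = (t - 3)(t + 5)(t + 6), so the eigenvalues are -6, -5, 3.
t=-5: eigenvector (-1, 0, 1).
t=3: eigenvector (-4, 1, 2).
t=-6: eigenvector (-2, 0, 1).
P = [[-1, -4, -2], [0, 1, 0], [1, 2, 1]], D = diag(-5, 3, -6), P⁻¹ = [[1, 0, 2], [0, 1, 0], [-1, -2, -1]].
L⁴ = P·diag(625, 81, 1296)·P⁻¹ = [[1967, 4860, 1342], [0, 81, 0], [-671, -2430, -46]].
The requested entry is 4860.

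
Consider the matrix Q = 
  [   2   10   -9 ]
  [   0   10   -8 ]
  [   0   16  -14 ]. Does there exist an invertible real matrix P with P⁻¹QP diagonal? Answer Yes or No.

No

Characteristic polynomial: p(r) = r^3 + 2r^2 - 20r + 24 = (r - 2)^2(r + 6).
r = 2 has algebraic multiplicity 2; rank(Q − 2I) = 2, so geometric multiplicity = 1.
Geometric multiplicity < algebraic multiplicity, so Q is not diagonalizable.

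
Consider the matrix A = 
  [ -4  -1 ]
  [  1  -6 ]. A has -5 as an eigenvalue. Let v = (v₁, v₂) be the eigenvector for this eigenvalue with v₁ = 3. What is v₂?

3

A + 5I = [[1, -1], [1, -1]].
Solving (A + 5I)v = 0 gives the eigenspace spanned by (3, 3).
With v₁ = 3, v = (3, 3), so v₂ = 3.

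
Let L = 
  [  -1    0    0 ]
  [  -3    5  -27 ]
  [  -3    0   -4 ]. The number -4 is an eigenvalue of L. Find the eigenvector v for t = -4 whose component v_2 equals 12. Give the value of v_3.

4

L + 4I = [[3, 0, 0], [-3, 9, -27], [-3, 0, 0]].
Solving (L + 4I)v = 0 gives the eigenspace spanned by (0, 12, 4).
With v_2 = 12, v = (0, 12, 4), so v_3 = 4.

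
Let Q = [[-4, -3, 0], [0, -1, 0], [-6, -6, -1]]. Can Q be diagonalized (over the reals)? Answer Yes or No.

Characteristic polynomial: p(t) = t^3 + 6t^2 + 9t + 4 = (t + 1)^2(t + 4).
t = -1 has algebraic multiplicity 2; rank(Q + 1I) = 1, so geometric multiplicity = 2.
Every eigenvalue has geometric = algebraic multiplicity, so Q is diagonalizable.

Yes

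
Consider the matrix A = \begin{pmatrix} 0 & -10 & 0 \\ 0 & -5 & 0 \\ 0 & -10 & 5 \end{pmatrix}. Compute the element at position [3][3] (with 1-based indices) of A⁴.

625

Characteristic polynomial: t^3 - 25t = t(t - 5)(t + 5), so the eigenvalues are -5, 0, 5.
t=0: eigenvector (1, 0, 0).
t=5: eigenvector (0, 0, 1).
t=-5: eigenvector (2, 1, 1).
P = [[1, 0, 2], [0, 0, 1], [0, 1, 1]], D = diag(0, 5, -5), P⁻¹ = [[1, -2, 0], [0, -1, 1], [0, 1, 0]].
A⁴ = P·diag(0, 625, 625)·P⁻¹ = [[0, 1250, 0], [0, 625, 0], [0, 0, 625]].
The requested entry is 625.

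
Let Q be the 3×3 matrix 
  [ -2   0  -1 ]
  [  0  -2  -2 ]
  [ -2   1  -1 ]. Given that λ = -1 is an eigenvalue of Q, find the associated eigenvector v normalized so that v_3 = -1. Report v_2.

Q + 1I = [[-1, 0, -1], [0, -1, -2], [-2, 1, 0]].
Solving (Q + 1I)v = 0 gives the eigenspace spanned by (1, 2, -1).
With v_3 = -1, v = (1, 2, -1), so v_2 = 2.

2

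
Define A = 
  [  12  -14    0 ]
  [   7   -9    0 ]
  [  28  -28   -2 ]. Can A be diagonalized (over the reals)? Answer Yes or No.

Yes

Characteristic polynomial: p(s) = s^3 - s^2 - 16s - 20 = (s - 5)(s + 2)^2.
s = -2 has algebraic multiplicity 2; rank(A + 2I) = 1, so geometric multiplicity = 2.
Every eigenvalue has geometric = algebraic multiplicity, so A is diagonalizable.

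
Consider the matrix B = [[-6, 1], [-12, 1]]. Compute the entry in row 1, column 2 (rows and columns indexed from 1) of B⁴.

-65

Characteristic polynomial: s^2 + 5s + 6 = (s + 2)(s + 3), so the eigenvalues are -3, -2.
s=-3: eigenvector (1, 3).
s=-2: eigenvector (1, 4).
P = [[1, 1], [3, 4]], D = diag(-3, -2), P⁻¹ = [[4, -1], [-3, 1]].
B⁴ = P·diag(81, 16)·P⁻¹ = [[276, -65], [780, -179]].
The requested entry is -65.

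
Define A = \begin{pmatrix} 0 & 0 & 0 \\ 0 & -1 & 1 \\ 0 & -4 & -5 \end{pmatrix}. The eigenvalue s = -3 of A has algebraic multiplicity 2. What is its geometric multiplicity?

A + 3I = [[3, 0, 0], [0, 2, 1], [0, -4, -2]].
This matrix has rank 2, so its null space has dimension 3 − 2 = 1.

1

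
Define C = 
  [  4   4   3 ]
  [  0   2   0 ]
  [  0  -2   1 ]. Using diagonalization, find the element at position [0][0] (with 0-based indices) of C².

Characteristic polynomial: λ^3 - 7λ^2 + 14λ - 8 = (λ - 4)(λ - 2)(λ - 1), so the eigenvalues are 1, 2, 4.
λ=4: eigenvector (1, 0, 0).
λ=2: eigenvector (1, 1, -2).
λ=1: eigenvector (-1, 0, 1).
P = [[1, 1, -1], [0, 1, 0], [0, -2, 1]], D = diag(4, 2, 1), P⁻¹ = [[1, 1, 1], [0, 1, 0], [0, 2, 1]].
C² = P·diag(16, 4, 1)·P⁻¹ = [[16, 18, 15], [0, 4, 0], [0, -6, 1]].
The requested entry is 16.

16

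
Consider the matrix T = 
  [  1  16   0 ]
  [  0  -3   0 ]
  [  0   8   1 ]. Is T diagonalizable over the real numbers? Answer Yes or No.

Characteristic polynomial: p(μ) = μ^3 + μ^2 - 5μ + 3 = (μ - 1)^2(μ + 3).
μ = 1 has algebraic multiplicity 2; rank(T − 1I) = 1, so geometric multiplicity = 2.
Every eigenvalue has geometric = algebraic multiplicity, so T is diagonalizable.

Yes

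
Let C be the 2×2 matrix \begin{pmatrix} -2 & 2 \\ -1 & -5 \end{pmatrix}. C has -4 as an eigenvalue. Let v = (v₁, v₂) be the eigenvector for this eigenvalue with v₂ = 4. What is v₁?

C + 4I = [[2, 2], [-1, -1]].
Solving (C + 4I)v = 0 gives the eigenspace spanned by (-4, 4).
With v₂ = 4, v = (-4, 4), so v₁ = -4.

-4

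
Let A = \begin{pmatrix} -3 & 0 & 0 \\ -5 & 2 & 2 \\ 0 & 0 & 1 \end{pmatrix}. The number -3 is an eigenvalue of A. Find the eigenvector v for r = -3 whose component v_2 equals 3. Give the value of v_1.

3

A + 3I = [[0, 0, 0], [-5, 5, 2], [0, 0, 4]].
Solving (A + 3I)v = 0 gives the eigenspace spanned by (3, 3, 0).
With v_2 = 3, v = (3, 3, 0), so v_1 = 3.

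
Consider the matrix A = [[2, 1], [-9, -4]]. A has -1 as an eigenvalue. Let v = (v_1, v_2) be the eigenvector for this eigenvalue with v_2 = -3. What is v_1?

A + 1I = [[3, 1], [-9, -3]].
Solving (A + 1I)v = 0 gives the eigenspace spanned by (1, -3).
With v_2 = -3, v = (1, -3), so v_1 = 1.

1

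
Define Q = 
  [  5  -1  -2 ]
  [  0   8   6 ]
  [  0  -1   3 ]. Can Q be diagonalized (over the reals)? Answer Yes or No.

Characteristic polynomial: p(t) = t^3 - 16t^2 + 85t - 150 = (t - 6)(t - 5)^2.
t = 5 has algebraic multiplicity 2; rank(Q − 5I) = 1, so geometric multiplicity = 2.
Every eigenvalue has geometric = algebraic multiplicity, so Q is diagonalizable.

Yes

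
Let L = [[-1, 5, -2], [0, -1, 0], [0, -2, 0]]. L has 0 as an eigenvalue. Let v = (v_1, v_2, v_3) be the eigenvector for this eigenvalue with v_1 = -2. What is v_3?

L = [[-1, 5, -2], [0, -1, 0], [0, -2, 0]].
Solving (L)v = 0 gives the eigenspace spanned by (-2, 0, 1).
With v_1 = -2, v = (-2, 0, 1), so v_3 = 1.

1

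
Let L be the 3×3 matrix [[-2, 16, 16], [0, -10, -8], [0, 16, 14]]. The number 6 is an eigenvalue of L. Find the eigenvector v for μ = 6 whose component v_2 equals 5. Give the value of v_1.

L − 6I = [[-8, 16, 16], [0, -16, -8], [0, 16, 8]].
Solving (L − 6I)v = 0 gives the eigenspace spanned by (-10, 5, -10).
With v_2 = 5, v = (-10, 5, -10), so v_1 = -10.

-10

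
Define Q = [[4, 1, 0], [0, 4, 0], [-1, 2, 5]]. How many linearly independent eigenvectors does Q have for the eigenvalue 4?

1

Q − 4I = [[0, 1, 0], [0, 0, 0], [-1, 2, 1]].
This matrix has rank 2, so its null space has dimension 3 − 2 = 1.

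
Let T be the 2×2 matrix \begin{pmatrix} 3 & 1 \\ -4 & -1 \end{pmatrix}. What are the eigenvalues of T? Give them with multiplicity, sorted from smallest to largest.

Characteristic polynomial: p(λ) = λ^2 - 2λ + 1 = (λ - 1)^2.
Roots (with multiplicity): 1, 1.

1, 1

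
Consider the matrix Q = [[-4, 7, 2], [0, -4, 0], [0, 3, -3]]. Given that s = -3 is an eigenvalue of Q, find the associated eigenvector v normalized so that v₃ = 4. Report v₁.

8

Q + 3I = [[-1, 7, 2], [0, -1, 0], [0, 3, 0]].
Solving (Q + 3I)v = 0 gives the eigenspace spanned by (8, 0, 4).
With v₃ = 4, v = (8, 0, 4), so v₁ = 8.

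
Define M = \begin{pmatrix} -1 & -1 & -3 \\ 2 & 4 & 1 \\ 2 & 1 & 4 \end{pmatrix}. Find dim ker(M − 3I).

M − 3I = [[-4, -1, -3], [2, 1, 1], [2, 1, 1]].
This matrix has rank 2, so its null space has dimension 3 − 2 = 1.

1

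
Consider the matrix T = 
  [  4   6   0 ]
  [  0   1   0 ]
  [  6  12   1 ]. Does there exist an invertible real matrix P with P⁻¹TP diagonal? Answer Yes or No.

Characteristic polynomial: p(r) = r^3 - 6r^2 + 9r - 4 = (r - 4)(r - 1)^2.
r = 1 has algebraic multiplicity 2; rank(T − 1I) = 1, so geometric multiplicity = 2.
Every eigenvalue has geometric = algebraic multiplicity, so T is diagonalizable.

Yes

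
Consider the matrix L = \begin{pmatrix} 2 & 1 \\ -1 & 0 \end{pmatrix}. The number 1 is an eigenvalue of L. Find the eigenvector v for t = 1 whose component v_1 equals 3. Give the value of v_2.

-3

L − 1I = [[1, 1], [-1, -1]].
Solving (L − 1I)v = 0 gives the eigenspace spanned by (3, -3).
With v_1 = 3, v = (3, -3), so v_2 = -3.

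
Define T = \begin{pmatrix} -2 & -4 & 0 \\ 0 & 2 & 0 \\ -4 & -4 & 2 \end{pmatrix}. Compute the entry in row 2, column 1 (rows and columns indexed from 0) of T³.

Characteristic polynomial: r^3 - 2r^2 - 4r + 8 = (r - 2)^2(r + 2), so the eigenvalues are -2, 2, 2.
r=2: eigenvector (-1, 1, 2).
r=-2: eigenvector (1, 0, 1).
r=2: eigenvector (0, 0, 1).
P = [[-1, 1, 0], [1, 0, 0], [2, 1, 1]], D = diag(2, -2, 2), P⁻¹ = [[0, 1, 0], [1, 1, 0], [-1, -3, 1]].
T³ = P·diag(8, -8, 8)·P⁻¹ = [[-8, -16, 0], [0, 8, 0], [-16, -16, 8]].
The requested entry is -16.

-16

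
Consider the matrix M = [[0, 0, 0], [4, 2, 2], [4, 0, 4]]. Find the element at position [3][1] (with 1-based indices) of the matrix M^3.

Characteristic polynomial: r^3 - 6r^2 + 8r = r(r - 4)(r - 2), so the eigenvalues are 0, 2, 4.
r=0: eigenvector (1, -1, -1).
r=4: eigenvector (0, 1, 1).
r=2: eigenvector (0, 1, 0).
P = [[1, 0, 0], [-1, 1, 1], [-1, 1, 0]], D = diag(0, 4, 2), P⁻¹ = [[1, 0, 0], [1, 0, 1], [0, 1, -1]].
M³ = P·diag(0, 64, 8)·P⁻¹ = [[0, 0, 0], [64, 8, 56], [64, 0, 64]].
The requested entry is 64.

64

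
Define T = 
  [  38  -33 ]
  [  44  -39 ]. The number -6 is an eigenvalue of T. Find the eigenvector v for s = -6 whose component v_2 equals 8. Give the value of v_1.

T + 6I = [[44, -33], [44, -33]].
Solving (T + 6I)v = 0 gives the eigenspace spanned by (6, 8).
With v_2 = 8, v = (6, 8), so v_1 = 6.

6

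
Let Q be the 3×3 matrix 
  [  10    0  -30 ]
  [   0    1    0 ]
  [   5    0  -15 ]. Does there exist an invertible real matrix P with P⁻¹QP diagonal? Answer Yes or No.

Characteristic polynomial: p(μ) = μ^3 + 4μ^2 - 5μ = μ(μ - 1)(μ + 5).
All 3 eigenvalues are distinct, so Q is diagonalizable.

Yes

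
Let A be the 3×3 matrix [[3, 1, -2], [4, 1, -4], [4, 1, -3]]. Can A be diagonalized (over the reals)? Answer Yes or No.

Characteristic polynomial: p(μ) = μ^3 - μ^2 - μ + 1 = (μ - 1)^2(μ + 1).
μ = 1 has algebraic multiplicity 2; rank(A − 1I) = 2, so geometric multiplicity = 1.
Geometric multiplicity < algebraic multiplicity, so A is not diagonalizable.

No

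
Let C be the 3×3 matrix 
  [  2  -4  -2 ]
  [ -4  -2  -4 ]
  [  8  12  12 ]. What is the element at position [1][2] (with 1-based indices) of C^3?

Characteristic polynomial: μ^3 - 12μ^2 + 44μ - 48 = (μ - 6)(μ - 4)(μ - 2), so the eigenvalues are 2, 4, 6.
μ=4: eigenvector (1, 0, -1).
μ=6: eigenvector (0, 1, -2).
μ=2: eigenvector (1, 1, -2).
P = [[1, 0, 1], [0, 1, 1], [-1, -2, -2]], D = diag(4, 6, 2), P⁻¹ = [[0, -2, -1], [-1, -1, -1], [1, 2, 1]].
C³ = P·diag(64, 216, 8)·P⁻¹ = [[8, -112, -56], [-208, -200, -208], [416, 528, 480]].
The requested entry is -112.

-112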